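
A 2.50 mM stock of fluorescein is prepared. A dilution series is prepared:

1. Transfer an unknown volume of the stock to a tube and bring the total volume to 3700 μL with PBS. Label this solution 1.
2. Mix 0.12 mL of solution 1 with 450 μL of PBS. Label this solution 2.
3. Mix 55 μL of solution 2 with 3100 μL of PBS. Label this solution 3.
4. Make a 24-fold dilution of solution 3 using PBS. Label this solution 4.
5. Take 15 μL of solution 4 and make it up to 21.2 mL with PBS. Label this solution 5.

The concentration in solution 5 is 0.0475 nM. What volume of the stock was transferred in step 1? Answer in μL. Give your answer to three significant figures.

650 μL

Step 1: v brought to 3700 μL → factor = 3700 μL/v
Step 2: 0.12 mL + 450 μL = 0.57 mL total → factor 0.57/0.12 = 4.75
Step 3: 55 μL + 3100 μL = 3155 μL total → factor 3155/55 = 57.364
Step 4: 24-fold → factor 24
Step 5: 15 μL brought to 21.2 mL → factor 21200/15 = 1413.3
Product of known-step factors = 9.2424 × 10^6
Overall factor = 2.50 mM / (0.0475 nM) = 5.2632 × 10^7
Step-1 factor = 5.2632 × 10^7 / 9.2424 × 10^6 = 5.6946
v = 3700 μL / 5.6946 = 650 μL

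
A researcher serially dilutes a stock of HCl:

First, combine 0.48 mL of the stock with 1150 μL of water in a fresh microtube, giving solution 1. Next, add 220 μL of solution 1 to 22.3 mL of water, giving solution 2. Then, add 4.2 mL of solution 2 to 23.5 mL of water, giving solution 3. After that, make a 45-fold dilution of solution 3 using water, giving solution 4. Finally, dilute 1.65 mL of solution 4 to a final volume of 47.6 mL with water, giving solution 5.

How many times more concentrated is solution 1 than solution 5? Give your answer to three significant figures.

8.76 × 10^5

Step 1: 0.48 mL + 1150 μL = 1.63 mL total → factor 1.63/0.48 = 3.3958
Step 2: 220 μL + 22.3 mL = 22520 μL total → factor 22520/220 = 102.36
Step 3: 4.2 mL + 23.5 mL = 27.7 mL total → factor 27.7/4.2 = 6.5952
Step 4: 45-fold → factor 45
Step 5: 1.65 mL brought to 47.6 mL → factor 47.6/1.65 = 28.848
Dilution factor to solution 1 = 3.3958; to solution 5 = 2.9762 × 10^6
[solution 1]/[solution 5] = (factor to solution 5)/(factor to solution 1) = 2.9762 × 10^6/3.3958 = 8.76 × 10^5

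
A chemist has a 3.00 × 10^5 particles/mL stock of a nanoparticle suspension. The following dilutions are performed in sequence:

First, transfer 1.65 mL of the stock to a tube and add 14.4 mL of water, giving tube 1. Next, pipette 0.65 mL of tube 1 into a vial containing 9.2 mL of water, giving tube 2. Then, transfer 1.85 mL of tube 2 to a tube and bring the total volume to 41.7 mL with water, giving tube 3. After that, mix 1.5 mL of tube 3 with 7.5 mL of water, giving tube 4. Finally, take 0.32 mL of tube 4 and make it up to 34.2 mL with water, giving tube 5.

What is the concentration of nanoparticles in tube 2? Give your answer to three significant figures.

Step 1: 1.65 mL + 14.4 mL = 16.05 mL total → factor 16.05/1.65 = 9.7273
Step 2: 0.65 mL + 9.2 mL = 9.85 mL total → factor 9.85/0.65 = 15.154
Dilution factor through tube 2 = 9.7273 × 15.154 = 147.41
[tube 2] = 3.00 × 10^5 particles/mL / 147.41 = 2.04 × 10^3 particles/mL

2.04 × 10^3 particles/mL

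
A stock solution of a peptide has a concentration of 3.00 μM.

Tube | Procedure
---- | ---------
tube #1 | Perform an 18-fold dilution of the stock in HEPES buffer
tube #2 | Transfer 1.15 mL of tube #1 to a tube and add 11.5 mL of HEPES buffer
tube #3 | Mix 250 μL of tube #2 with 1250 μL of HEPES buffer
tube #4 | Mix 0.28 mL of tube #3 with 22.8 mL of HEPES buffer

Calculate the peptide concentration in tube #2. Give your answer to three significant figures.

Step 1: 18-fold → factor 18
Step 2: 1.15 mL + 11.5 mL = 12.65 mL total → factor 12.65/1.15 = 11
Dilution factor through tube #2 = 18 × 11 = 198
[tube #2] = 3.00 μM / 198 = 0.0152 μM

0.0152 μM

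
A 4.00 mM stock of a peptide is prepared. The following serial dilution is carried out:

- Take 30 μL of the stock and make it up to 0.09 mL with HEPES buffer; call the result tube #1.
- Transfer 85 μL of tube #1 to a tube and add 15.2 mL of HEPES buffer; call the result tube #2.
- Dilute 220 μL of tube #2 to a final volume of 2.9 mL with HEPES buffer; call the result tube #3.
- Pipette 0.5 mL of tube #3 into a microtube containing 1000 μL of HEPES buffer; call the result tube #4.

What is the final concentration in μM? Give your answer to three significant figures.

Step 1: 30 μL brought to 0.09 mL → factor 90/30 = 3
Step 2: 85 μL + 15.2 mL = 15285 μL total → factor 15285/85 = 179.82
Step 3: 220 μL brought to 2.9 mL → factor 2900/220 = 13.182
Step 4: 0.5 mL + 1000 μL = 1.5 mL total → factor 1.5/0.5 = 3
Overall dilution factor = 3 × 179.82 × 13.182 × 3 = 21334
Final = 4.00 mM / 21334 = 0.0001875 mM = 0.187 μM

0.187 μM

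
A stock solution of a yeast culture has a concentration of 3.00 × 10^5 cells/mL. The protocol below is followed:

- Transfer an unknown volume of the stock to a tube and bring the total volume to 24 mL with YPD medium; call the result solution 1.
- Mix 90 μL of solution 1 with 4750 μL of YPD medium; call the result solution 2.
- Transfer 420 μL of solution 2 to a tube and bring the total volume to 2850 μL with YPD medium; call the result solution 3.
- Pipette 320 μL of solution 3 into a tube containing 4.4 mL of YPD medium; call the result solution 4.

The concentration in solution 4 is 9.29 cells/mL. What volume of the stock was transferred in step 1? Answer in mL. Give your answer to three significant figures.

4.00 mL

Step 1: v brought to 24 mL → factor = 24 mL/v
Step 2: 90 μL + 4750 μL = 4840 μL total → factor 4840/90 = 53.778
Step 3: 420 μL brought to 2850 μL → factor 2850/420 = 6.7857
Step 4: 320 μL + 4.4 mL = 4720 μL total → factor 4720/320 = 14.75
Product of known-step factors = 5382.6
Overall factor = 3.00 × 10^5 cells/mL / (9.29 cells/mL) = 32293
Step-1 factor = 32293 / 5382.6 = 5.9995
v = 24 mL / 5.9995 = 4.00 mL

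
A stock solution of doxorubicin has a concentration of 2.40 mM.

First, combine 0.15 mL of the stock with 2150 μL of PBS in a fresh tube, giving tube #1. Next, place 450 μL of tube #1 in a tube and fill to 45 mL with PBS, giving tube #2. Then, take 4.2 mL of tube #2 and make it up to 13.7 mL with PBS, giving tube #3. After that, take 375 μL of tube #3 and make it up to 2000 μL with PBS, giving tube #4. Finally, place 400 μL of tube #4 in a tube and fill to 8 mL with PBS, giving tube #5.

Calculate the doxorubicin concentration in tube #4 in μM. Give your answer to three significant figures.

Step 1: 0.15 mL + 2150 μL = 2.3 mL total → factor 2.3/0.15 = 15.333
Step 2: 450 μL brought to 45 mL → factor 45000/450 = 100
Step 3: 4.2 mL brought to 13.7 mL → factor 13.7/4.2 = 3.2619
Step 4: 375 μL brought to 2000 μL → factor 2000/375 = 5.3333
Dilution factor through tube #4 = 15.333 × 100 × 3.2619 × 5.3333 = 26675
[tube #4] = 2.40 mM / 26675 = 8.997 × 10^-5 mM = 0.0900 μM

0.0900 μM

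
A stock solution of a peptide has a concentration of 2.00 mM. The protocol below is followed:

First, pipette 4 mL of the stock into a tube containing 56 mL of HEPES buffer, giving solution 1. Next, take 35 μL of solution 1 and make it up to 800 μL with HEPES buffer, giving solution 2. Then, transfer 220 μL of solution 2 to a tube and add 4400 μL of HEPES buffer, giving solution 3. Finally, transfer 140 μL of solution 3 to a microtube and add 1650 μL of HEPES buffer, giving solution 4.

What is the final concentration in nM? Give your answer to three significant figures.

21.7 nM

Step 1: 4 mL + 56 mL = 60 mL total → factor 60/4 = 15
Step 2: 35 μL brought to 800 μL → factor 800/35 = 22.857
Step 3: 220 μL + 4400 μL = 4620 μL total → factor 4620/220 = 21
Step 4: 140 μL + 1650 μL = 1790 μL total → factor 1790/140 = 12.786
Overall dilution factor = 15 × 22.857 × 21 × 12.786 = 92057
Final = 2.00 mM / 92057 = 2.173 × 10^-5 mM = 21.7 nM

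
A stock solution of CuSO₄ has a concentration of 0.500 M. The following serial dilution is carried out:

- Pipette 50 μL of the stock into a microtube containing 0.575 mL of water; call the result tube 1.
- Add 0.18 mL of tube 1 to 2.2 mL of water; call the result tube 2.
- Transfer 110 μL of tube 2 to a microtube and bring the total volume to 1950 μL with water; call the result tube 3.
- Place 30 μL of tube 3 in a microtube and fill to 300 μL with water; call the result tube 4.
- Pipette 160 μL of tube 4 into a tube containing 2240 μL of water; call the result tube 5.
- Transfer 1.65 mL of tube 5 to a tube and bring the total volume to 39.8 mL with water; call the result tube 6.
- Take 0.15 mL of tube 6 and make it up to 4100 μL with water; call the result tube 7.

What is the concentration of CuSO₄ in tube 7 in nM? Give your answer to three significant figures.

1.73 nM

Step 1: 50 μL + 0.575 mL = 625 μL total → factor 625/50 = 12.5
Step 2: 0.18 mL + 2.2 mL = 2.38 mL total → factor 2.38/0.18 = 13.222
Step 3: 110 μL brought to 1950 μL → factor 1950/110 = 17.727
Step 4: 30 μL brought to 300 μL → factor 300/30 = 10
Step 5: 160 μL + 2240 μL = 2400 μL total → factor 2400/160 = 15
Step 6: 1.65 mL brought to 39.8 mL → factor 39.8/1.65 = 24.121
Step 7: 0.15 mL brought to 4100 μL → factor 4.1/0.15 = 27.333
Overall dilution factor = 12.5 × 13.222 × 17.727 × 10 × 15 × 24.121 × 27.333 = 2.8976 × 10^8
Final = 0.500 M / 2.8976 × 10^8 = 1.726 × 10^-9 M = 1.73 nM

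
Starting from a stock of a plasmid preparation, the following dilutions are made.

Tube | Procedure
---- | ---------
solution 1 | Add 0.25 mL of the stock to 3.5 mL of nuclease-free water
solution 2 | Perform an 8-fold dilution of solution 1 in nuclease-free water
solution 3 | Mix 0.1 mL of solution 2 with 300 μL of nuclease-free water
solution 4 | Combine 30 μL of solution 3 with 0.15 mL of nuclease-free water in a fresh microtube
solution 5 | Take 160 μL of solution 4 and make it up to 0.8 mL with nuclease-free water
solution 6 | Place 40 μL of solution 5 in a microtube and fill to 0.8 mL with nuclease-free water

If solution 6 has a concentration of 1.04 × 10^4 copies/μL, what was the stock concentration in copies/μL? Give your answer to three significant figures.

3.00 × 10^9 copies/μL

Step 1: 0.25 mL + 3.5 mL = 3.75 mL total → factor 3.75/0.25 = 15
Step 2: 8-fold → factor 8
Step 3: 0.1 mL + 300 μL = 0.4 mL total → factor 0.4/0.1 = 4
Step 4: 30 μL + 0.15 mL = 180 μL total → factor 180/30 = 6
Step 5: 160 μL brought to 0.8 mL → factor 800/160 = 5
Step 6: 40 μL brought to 0.8 mL → factor 800/40 = 20
Overall dilution factor = 15 × 8 × 4 × 6 × 5 × 20 = 2.88 × 10^5
Stock = 1.04 × 10^4 copies/μL × 2.88 × 10^5 = 3.00 × 10^9 copies/μL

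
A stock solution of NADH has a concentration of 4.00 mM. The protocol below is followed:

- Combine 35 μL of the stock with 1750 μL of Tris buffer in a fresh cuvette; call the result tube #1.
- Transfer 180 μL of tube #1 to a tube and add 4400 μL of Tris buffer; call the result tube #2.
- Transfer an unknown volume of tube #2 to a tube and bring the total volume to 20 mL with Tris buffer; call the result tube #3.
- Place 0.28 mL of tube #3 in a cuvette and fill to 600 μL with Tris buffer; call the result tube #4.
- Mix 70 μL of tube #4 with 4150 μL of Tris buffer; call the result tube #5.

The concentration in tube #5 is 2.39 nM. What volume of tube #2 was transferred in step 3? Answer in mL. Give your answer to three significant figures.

Step 1: 35 μL + 1750 μL = 1785 μL total → factor 1785/35 = 51
Step 2: 180 μL + 4400 μL = 4580 μL total → factor 4580/180 = 25.444
Step 3: v brought to 20 mL → factor = 20 mL/v
Step 4: 0.28 mL brought to 600 μL → factor 0.6/0.28 = 2.1429
Step 5: 70 μL + 4150 μL = 4220 μL total → factor 4220/70 = 60.286
Product of known-step factors = 1.6764 × 10^5
Overall factor = 4.00 mM / (2.39 nM) = 1.6736 × 10^6
Step-3 factor = 1.6736 × 10^6 / 1.6764 × 10^5 = 9.9837
v = 20 mL / 9.9837 = 2.00 mL

2.00 mL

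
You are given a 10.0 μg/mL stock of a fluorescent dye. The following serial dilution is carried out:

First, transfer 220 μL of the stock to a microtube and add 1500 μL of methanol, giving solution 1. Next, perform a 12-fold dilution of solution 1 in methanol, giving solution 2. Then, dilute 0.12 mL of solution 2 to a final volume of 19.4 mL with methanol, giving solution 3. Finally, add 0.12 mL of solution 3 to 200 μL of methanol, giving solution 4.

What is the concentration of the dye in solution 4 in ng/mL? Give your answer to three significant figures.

Step 1: 220 μL + 1500 μL = 1720 μL total → factor 1720/220 = 7.8182
Step 2: 12-fold → factor 12
Step 3: 0.12 mL brought to 19.4 mL → factor 19.4/0.12 = 161.67
Step 4: 0.12 mL + 200 μL = 0.32 mL total → factor 0.32/0.12 = 2.6667
Overall dilution factor = 7.8182 × 12 × 161.67 × 2.6667 = 40446
Final = 10.0 μg/mL / 40446 = 0.0002472 μg/mL = 0.247 ng/mL

0.247 ng/mL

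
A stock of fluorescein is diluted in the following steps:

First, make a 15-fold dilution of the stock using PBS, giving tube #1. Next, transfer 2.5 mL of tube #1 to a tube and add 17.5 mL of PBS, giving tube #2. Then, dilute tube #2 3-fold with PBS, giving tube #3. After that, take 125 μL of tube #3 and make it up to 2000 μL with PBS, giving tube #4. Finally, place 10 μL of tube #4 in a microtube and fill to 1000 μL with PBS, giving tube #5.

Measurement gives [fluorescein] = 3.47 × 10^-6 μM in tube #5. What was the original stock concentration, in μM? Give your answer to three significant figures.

Step 1: 15-fold → factor 15
Step 2: 2.5 mL + 17.5 mL = 20 mL total → factor 20/2.5 = 8
Step 3: 3-fold → factor 3
Step 4: 125 μL brought to 2000 μL → factor 2000/125 = 16
Step 5: 10 μL brought to 1000 μL → factor 1000/10 = 100
Overall dilution factor = 15 × 8 × 3 × 16 × 100 = 5.76 × 10^5
Stock = 3.47 × 10^-6 μM × 5.76 × 10^5 = 2.00 μM

2.00 μM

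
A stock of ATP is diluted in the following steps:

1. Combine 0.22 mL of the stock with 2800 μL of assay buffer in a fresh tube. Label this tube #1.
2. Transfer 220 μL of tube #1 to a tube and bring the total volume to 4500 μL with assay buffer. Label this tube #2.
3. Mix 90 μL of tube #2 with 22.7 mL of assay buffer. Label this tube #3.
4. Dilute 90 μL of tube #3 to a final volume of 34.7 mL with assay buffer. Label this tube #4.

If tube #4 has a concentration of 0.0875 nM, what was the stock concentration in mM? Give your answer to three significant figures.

2.40 mM

Step 1: 0.22 mL + 2800 μL = 3.02 mL total → factor 3.02/0.22 = 13.727
Step 2: 220 μL brought to 4500 μL → factor 4500/220 = 20.455
Step 3: 90 μL + 22.7 mL = 22790 μL total → factor 22790/90 = 253.22
Step 4: 90 μL brought to 34.7 mL → factor 34700/90 = 385.56
Overall dilution factor = 13.727 × 20.455 × 253.22 × 385.56 = 2.7413 × 10^7
Stock = 0.0875 nM × 2.7413 × 10^7 = 2.399 × 10^6 nM = 2.40 mM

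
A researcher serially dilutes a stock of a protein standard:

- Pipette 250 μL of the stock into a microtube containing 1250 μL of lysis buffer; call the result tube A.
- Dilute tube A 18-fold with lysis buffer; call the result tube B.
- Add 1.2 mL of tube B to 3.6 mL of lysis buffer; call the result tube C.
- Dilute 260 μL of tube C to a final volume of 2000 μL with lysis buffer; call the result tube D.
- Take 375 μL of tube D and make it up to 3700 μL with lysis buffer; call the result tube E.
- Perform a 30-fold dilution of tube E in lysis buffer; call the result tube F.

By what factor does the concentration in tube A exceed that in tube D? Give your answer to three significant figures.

554

Step 1: 250 μL + 1250 μL = 1500 μL total → factor 1500/250 = 6
Step 2: 18-fold → factor 18
Step 3: 1.2 mL + 3.6 mL = 4.8 mL total → factor 4.8/1.2 = 4
Step 4: 260 μL brought to 2000 μL → factor 2000/260 = 7.6923
Dilution factor to tube A = 6; to tube D = 3323.1
[tube A]/[tube D] = (factor to tube D)/(factor to tube A) = 3323.1/6 = 554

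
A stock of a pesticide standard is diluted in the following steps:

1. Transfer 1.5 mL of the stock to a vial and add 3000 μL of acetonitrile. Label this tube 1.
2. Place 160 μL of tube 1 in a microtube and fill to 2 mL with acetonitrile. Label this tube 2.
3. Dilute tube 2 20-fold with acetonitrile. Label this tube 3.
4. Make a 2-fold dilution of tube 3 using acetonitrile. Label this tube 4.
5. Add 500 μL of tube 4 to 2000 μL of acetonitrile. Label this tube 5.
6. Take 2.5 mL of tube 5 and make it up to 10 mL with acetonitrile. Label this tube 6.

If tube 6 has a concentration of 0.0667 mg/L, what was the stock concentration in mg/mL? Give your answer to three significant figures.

2.00 mg/mL

Step 1: 1.5 mL + 3000 μL = 4.5 mL total → factor 4.5/1.5 = 3
Step 2: 160 μL brought to 2 mL → factor 2000/160 = 12.5
Step 3: 20-fold → factor 20
Step 4: 2-fold → factor 2
Step 5: 500 μL + 2000 μL = 2500 μL total → factor 2500/500 = 5
Step 6: 2.5 mL brought to 10 mL → factor 10/2.5 = 4
Overall dilution factor = 3 × 12.5 × 20 × 2 × 5 × 4 = 30000
Stock = 0.0667 mg/L × 30000 = 2001 mg/L = 2.00 mg/mL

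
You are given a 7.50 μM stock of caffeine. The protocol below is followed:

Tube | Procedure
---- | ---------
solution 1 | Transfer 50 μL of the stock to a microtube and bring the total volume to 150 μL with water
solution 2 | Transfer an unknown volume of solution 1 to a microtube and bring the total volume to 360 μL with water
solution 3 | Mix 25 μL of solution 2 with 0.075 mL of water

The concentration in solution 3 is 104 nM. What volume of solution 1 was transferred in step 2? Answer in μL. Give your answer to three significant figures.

59.9 μL

Step 1: 50 μL brought to 150 μL → factor 150/50 = 3
Step 2: v brought to 360 μL → factor = 360 μL/v
Step 3: 25 μL + 0.075 mL = 100 μL total → factor 100/25 = 4
Product of known-step factors = 12
Overall factor = 7.50 μM / (104 nM) = 72.115
Step-2 factor = 72.115 / 12 = 6.0096
v = 360 μL / 6.0096 = 59.9 μL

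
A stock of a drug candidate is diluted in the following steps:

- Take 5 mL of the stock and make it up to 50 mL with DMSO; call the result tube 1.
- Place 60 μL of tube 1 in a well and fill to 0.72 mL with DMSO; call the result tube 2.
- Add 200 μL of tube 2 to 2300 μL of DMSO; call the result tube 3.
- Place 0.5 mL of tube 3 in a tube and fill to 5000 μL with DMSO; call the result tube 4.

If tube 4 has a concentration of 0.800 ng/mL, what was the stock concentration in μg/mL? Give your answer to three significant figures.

Step 1: 5 mL brought to 50 mL → factor 50/5 = 10
Step 2: 60 μL brought to 0.72 mL → factor 720/60 = 12
Step 3: 200 μL + 2300 μL = 2500 μL total → factor 2500/200 = 12.5
Step 4: 0.5 mL brought to 5000 μL → factor 5/0.5 = 10
Overall dilution factor = 10 × 12 × 12.5 × 10 = 15000
Stock = 0.800 ng/mL × 15000 = 1.200 × 10^4 ng/mL = 12.0 μg/mL

12.0 μg/mL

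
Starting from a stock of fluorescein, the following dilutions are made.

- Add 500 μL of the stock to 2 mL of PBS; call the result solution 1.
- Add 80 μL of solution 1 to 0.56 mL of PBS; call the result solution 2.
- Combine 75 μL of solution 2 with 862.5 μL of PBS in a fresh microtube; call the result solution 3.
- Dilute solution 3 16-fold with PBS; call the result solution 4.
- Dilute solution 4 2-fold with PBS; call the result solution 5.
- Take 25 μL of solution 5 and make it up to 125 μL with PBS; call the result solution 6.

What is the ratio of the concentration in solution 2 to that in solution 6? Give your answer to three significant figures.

2.00 × 10^3

Step 1: 500 μL + 2 mL = 2500 μL total → factor 2500/500 = 5
Step 2: 80 μL + 0.56 mL = 640 μL total → factor 640/80 = 8
Step 3: 75 μL + 862.5 μL = 937.5 μL total → factor 937.5/75 = 12.5
Step 4: 16-fold → factor 16
Step 5: 2-fold → factor 2
Step 6: 25 μL brought to 125 μL → factor 125/25 = 5
Dilution factor to solution 2 = 40; to solution 6 = 80000
[solution 2]/[solution 6] = (factor to solution 6)/(factor to solution 2) = 80000/40 = 2.00 × 10^3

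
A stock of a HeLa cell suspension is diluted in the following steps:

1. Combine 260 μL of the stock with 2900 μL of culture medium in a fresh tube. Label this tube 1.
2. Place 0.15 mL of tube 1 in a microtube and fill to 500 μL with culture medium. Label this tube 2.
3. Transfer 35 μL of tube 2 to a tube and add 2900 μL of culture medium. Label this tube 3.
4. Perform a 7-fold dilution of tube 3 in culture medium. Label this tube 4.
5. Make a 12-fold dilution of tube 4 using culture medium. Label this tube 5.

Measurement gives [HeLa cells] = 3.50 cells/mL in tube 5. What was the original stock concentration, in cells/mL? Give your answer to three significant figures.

Step 1: 260 μL + 2900 μL = 3160 μL total → factor 3160/260 = 12.154
Step 2: 0.15 mL brought to 500 μL → factor 0.5/0.15 = 3.3333
Step 3: 35 μL + 2900 μL = 2935 μL total → factor 2935/35 = 83.857
Step 4: 7-fold → factor 7
Step 5: 12-fold → factor 12
Overall dilution factor = 12.154 × 3.3333 × 83.857 × 7 × 12 = 2.8537 × 10^5
Stock = 3.50 cells/mL × 2.8537 × 10^5 = 9.99 × 10^5 cells/mL

9.99 × 10^5 cells/mL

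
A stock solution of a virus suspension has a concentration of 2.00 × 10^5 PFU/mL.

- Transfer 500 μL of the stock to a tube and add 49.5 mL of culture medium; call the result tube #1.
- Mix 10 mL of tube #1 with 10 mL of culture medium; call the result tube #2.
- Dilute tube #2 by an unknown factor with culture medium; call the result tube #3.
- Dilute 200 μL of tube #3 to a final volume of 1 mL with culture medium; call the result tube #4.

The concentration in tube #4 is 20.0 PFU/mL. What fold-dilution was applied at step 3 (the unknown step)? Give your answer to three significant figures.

10.0-fold

Step 1: 500 μL + 49.5 mL = 50000 μL total → factor 50000/500 = 100
Step 2: 10 mL + 10 mL = 20 mL total → factor 20/10 = 2
Step 3: unknown factor x
Step 4: 200 μL brought to 1 mL → factor 1000/200 = 5
Product of known-step factors = 1000
Overall factor = 2.00 × 10^5 PFU/mL / (20.0 PFU/mL) = 10000
x = 10000 / 1000 = 10.0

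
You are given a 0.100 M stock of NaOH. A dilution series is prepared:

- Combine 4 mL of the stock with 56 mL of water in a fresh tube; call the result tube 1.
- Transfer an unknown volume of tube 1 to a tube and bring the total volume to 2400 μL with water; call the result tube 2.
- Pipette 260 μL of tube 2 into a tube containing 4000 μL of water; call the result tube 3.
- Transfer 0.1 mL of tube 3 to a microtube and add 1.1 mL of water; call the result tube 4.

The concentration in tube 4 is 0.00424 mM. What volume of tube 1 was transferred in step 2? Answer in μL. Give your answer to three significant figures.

Step 1: 4 mL + 56 mL = 60 mL total → factor 60/4 = 15
Step 2: v brought to 2400 μL → factor = 2400 μL/v
Step 3: 260 μL + 4000 μL = 4260 μL total → factor 4260/260 = 16.385
Step 4: 0.1 mL + 1.1 mL = 1.2 mL total → factor 1.2/0.1 = 12
Product of known-step factors = 2949.2
Overall factor = 0.100 M / (0.00424 mM) = 23585
Step-2 factor = 23585 / 2949.2 = 7.997
v = 2400 μL / 7.997 = 300 μL

300 μL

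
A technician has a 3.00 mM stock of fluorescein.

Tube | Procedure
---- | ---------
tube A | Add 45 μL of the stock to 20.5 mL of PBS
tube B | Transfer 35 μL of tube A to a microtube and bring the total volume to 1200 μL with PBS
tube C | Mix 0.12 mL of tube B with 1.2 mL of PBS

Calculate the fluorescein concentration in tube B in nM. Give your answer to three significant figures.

192 nM

Step 1: 45 μL + 20.5 mL = 20545 μL total → factor 20545/45 = 456.56
Step 2: 35 μL brought to 1200 μL → factor 1200/35 = 34.286
Dilution factor through tube B = 456.56 × 34.286 = 15653
[tube B] = 3.00 mM / 15653 = 0.0001917 mM = 192 nM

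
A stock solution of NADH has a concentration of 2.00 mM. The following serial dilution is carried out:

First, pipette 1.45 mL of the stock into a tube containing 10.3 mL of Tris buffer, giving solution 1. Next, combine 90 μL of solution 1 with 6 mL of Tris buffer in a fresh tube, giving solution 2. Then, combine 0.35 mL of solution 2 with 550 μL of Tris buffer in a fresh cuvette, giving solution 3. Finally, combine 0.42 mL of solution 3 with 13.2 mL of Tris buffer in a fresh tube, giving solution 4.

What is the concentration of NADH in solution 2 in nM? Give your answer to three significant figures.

3.65 × 10^3 nM

Step 1: 1.45 mL + 10.3 mL = 11.75 mL total → factor 11.75/1.45 = 8.1034
Step 2: 90 μL + 6 mL = 6090 μL total → factor 6090/90 = 67.667
Dilution factor through solution 2 = 8.1034 × 67.667 = 548.33
[solution 2] = 2.00 mM / 548.33 = 0.003647 mM = 3.65 × 10^3 nM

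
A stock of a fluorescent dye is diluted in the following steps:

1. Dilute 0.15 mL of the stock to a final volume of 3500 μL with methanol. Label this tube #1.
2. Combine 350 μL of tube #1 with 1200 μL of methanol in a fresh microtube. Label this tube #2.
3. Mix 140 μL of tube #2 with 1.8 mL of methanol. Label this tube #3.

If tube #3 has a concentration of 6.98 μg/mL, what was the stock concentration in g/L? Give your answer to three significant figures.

Step 1: 0.15 mL brought to 3500 μL → factor 3.5/0.15 = 23.333
Step 2: 350 μL + 1200 μL = 1550 μL total → factor 1550/350 = 4.4286
Step 3: 140 μL + 1.8 mL = 1940 μL total → factor 1940/140 = 13.857
Overall dilution factor = 23.333 × 4.4286 × 13.857 = 1431.9
Stock = 6.98 μg/mL × 1431.9 = 9995 μg/mL = 9.99 g/L

9.99 g/L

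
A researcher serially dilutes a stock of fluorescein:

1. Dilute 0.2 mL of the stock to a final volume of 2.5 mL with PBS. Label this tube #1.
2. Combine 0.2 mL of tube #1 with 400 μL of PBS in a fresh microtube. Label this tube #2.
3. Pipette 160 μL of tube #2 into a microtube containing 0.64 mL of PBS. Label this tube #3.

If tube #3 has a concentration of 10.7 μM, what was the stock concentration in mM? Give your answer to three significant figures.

Step 1: 0.2 mL brought to 2.5 mL → factor 2.5/0.2 = 12.5
Step 2: 0.2 mL + 400 μL = 0.6 mL total → factor 0.6/0.2 = 3
Step 3: 160 μL + 0.64 mL = 800 μL total → factor 800/160 = 5
Overall dilution factor = 12.5 × 3 × 5 = 187.5
Stock = 10.7 μM × 187.5 = 2006 μM = 2.01 mM

2.01 mM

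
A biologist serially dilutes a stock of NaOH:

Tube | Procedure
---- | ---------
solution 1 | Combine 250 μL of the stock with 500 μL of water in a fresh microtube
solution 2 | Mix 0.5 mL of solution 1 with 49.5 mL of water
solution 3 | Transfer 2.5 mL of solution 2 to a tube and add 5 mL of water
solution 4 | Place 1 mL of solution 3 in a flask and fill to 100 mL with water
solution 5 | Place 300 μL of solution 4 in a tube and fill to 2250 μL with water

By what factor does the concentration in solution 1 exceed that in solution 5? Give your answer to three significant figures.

2.25 × 10^5

Step 1: 250 μL + 500 μL = 750 μL total → factor 750/250 = 3
Step 2: 0.5 mL + 49.5 mL = 50 mL total → factor 50/0.5 = 100
Step 3: 2.5 mL + 5 mL = 7.5 mL total → factor 7.5/2.5 = 3
Step 4: 1 mL brought to 100 mL → factor 100/1 = 100
Step 5: 300 μL brought to 2250 μL → factor 2250/300 = 7.5
Dilution factor to solution 1 = 3; to solution 5 = 6.75 × 10^5
[solution 1]/[solution 5] = (factor to solution 5)/(factor to solution 1) = 6.75 × 10^5/3 = 2.25 × 10^5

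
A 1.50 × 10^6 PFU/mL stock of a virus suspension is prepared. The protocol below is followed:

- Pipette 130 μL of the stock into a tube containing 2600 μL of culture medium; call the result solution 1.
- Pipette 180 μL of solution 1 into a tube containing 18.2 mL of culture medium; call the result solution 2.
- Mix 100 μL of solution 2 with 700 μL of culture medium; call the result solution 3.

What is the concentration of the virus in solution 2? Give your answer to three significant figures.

Step 1: 130 μL + 2600 μL = 2730 μL total → factor 2730/130 = 21
Step 2: 180 μL + 18.2 mL = 18380 μL total → factor 18380/180 = 102.11
Dilution factor through solution 2 = 21 × 102.11 = 2144.3
[solution 2] = 1.50 × 10^6 PFU/mL / 2144.3 = 700 PFU/mL

700 PFU/mL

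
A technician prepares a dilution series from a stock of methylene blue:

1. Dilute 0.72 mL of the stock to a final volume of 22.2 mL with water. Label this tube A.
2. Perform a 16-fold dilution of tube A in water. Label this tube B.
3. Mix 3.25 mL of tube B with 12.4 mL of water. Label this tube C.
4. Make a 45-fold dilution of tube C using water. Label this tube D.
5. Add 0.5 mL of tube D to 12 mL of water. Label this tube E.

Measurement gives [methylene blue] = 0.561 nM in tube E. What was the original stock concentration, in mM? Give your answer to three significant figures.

1.50 mM

Step 1: 0.72 mL brought to 22.2 mL → factor 22.2/0.72 = 30.833
Step 2: 16-fold → factor 16
Step 3: 3.25 mL + 12.4 mL = 15.65 mL total → factor 15.65/3.25 = 4.8154
Step 4: 45-fold → factor 45
Step 5: 0.5 mL + 12 mL = 12.5 mL total → factor 12.5/0.5 = 25
Overall dilution factor = 30.833 × 16 × 4.8154 × 45 × 25 = 2.6725 × 10^6
Stock = 0.561 nM × 2.6725 × 10^6 = 1.499 × 10^6 nM = 1.50 mM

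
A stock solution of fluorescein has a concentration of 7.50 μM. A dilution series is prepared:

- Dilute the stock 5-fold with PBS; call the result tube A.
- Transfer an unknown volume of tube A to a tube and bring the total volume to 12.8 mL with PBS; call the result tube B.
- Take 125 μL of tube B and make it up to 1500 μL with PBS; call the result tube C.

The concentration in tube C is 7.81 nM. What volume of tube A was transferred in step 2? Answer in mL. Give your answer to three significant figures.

0.800 mL

Step 1: 5-fold → factor 5
Step 2: v brought to 12.8 mL → factor = 12.8 mL/v
Step 3: 125 μL brought to 1500 μL → factor 1500/125 = 12
Product of known-step factors = 60
Overall factor = 7.50 μM / (7.81 nM) = 960.31
Step-2 factor = 960.31 / 60 = 16.005
v = 12.8 mL / 16.005 = 0.800 mL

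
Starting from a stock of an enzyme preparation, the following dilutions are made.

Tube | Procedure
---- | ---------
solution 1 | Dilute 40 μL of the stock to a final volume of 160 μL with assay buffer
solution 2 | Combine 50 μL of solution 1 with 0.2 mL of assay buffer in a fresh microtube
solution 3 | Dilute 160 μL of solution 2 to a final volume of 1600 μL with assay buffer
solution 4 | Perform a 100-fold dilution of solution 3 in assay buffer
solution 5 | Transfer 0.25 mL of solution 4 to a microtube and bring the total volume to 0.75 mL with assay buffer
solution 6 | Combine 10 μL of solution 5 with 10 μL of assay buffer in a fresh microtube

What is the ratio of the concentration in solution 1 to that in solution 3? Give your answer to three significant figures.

Step 1: 40 μL brought to 160 μL → factor 160/40 = 4
Step 2: 50 μL + 0.2 mL = 250 μL total → factor 250/50 = 5
Step 3: 160 μL brought to 1600 μL → factor 1600/160 = 10
Dilution factor to solution 1 = 4; to solution 3 = 200
[solution 1]/[solution 3] = (factor to solution 3)/(factor to solution 1) = 200/4 = 50.0

50.0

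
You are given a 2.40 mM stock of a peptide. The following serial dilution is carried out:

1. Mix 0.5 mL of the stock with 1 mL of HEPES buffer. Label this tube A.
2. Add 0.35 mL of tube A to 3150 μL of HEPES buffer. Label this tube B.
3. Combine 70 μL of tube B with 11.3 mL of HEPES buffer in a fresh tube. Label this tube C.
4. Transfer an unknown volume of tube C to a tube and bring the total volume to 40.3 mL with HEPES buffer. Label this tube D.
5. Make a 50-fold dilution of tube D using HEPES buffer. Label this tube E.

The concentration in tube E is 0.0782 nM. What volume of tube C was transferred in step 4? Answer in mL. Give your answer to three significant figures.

0.320 mL

Step 1: 0.5 mL + 1 mL = 1.5 mL total → factor 1.5/0.5 = 3
Step 2: 0.35 mL + 3150 μL = 3.5 mL total → factor 3.5/0.35 = 10
Step 3: 70 μL + 11.3 mL = 11370 μL total → factor 11370/70 = 162.43
Step 4: v brought to 40.3 mL → factor = 40.3 mL/v
Step 5: 50-fold → factor 50
Product of known-step factors = 2.4364 × 10^5
Overall factor = 2.40 mM / (0.0782 nM) = 3.0691 × 10^7
Step-4 factor = 3.0691 × 10^7 / 2.4364 × 10^5 = 125.97
v = 40.3 mL / 125.97 = 0.320 mL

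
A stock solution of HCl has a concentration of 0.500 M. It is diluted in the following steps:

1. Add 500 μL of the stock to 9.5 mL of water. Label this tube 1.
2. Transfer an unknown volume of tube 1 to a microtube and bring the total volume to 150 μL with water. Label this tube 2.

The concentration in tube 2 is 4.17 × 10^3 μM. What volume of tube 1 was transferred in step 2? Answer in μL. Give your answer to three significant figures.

25.0 μL

Step 1: 500 μL + 9.5 mL = 10000 μL total → factor 10000/500 = 20
Step 2: v brought to 150 μL → factor = 150 μL/v
Product of known-step factors = 20
Overall factor = 0.500 M / (4.17 × 10^3 μM) = 119.9
Step-2 factor = 119.9 / 20 = 5.9952
v = 150 μL / 5.9952 = 25.0 μL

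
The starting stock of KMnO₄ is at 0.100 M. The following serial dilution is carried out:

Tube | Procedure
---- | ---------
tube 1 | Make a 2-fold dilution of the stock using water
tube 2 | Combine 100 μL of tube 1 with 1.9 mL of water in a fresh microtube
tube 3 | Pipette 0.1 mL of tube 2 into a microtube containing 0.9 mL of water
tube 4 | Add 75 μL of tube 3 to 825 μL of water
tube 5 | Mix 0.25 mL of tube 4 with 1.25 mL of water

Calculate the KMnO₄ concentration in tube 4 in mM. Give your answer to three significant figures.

0.0208 mM

Step 1: 2-fold → factor 2
Step 2: 100 μL + 1.9 mL = 2000 μL total → factor 2000/100 = 20
Step 3: 0.1 mL + 0.9 mL = 1 mL total → factor 1/0.1 = 10
Step 4: 75 μL + 825 μL = 900 μL total → factor 900/75 = 12
Dilution factor through tube 4 = 2 × 20 × 10 × 12 = 4800
[tube 4] = 0.100 M / 4800 = 2.083 × 10^-5 M = 0.0208 mM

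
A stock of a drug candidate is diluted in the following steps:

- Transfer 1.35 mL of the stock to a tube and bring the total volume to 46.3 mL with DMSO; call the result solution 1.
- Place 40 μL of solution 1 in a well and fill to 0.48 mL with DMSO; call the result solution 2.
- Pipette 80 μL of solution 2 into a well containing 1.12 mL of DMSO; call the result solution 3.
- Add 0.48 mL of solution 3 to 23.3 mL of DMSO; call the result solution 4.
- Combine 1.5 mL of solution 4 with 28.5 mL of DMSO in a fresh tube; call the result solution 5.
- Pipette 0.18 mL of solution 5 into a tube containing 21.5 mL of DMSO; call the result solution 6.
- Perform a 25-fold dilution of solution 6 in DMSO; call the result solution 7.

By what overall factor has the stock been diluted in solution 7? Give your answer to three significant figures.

1.84 × 10^10

Step 1: 1.35 mL brought to 46.3 mL → factor 46.3/1.35 = 34.296
Step 2: 40 μL brought to 0.48 mL → factor 480/40 = 12
Step 3: 80 μL + 1.12 mL = 1200 μL total → factor 1200/80 = 15
Step 4: 0.48 mL + 23.3 mL = 23.78 mL total → factor 23.78/0.48 = 49.542
Step 5: 1.5 mL + 28.5 mL = 30 mL total → factor 30/1.5 = 20
Step 6: 0.18 mL + 21.5 mL = 21.68 mL total → factor 21.68/0.18 = 120.44
Step 7: 25-fold → factor 25
Overall dilution factor = 34.296 × 12 × 15 × 49.542 × 20 × 120.44 × 25 = 1.8418 × 10^10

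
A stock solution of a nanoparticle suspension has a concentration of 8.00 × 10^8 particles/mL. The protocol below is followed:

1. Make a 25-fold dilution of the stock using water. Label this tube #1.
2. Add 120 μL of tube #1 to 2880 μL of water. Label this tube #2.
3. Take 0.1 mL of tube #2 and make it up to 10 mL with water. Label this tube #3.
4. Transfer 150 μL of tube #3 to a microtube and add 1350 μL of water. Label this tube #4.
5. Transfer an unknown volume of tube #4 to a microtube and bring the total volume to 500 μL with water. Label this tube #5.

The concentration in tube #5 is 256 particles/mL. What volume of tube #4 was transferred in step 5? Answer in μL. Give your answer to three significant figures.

Step 1: 25-fold → factor 25
Step 2: 120 μL + 2880 μL = 3000 μL total → factor 3000/120 = 25
Step 3: 0.1 mL brought to 10 mL → factor 10/0.1 = 100
Step 4: 150 μL + 1350 μL = 1500 μL total → factor 1500/150 = 10
Step 5: v brought to 500 μL → factor = 500 μL/v
Product of known-step factors = 6.25 × 10^5
Overall factor = 8.00 × 10^8 particles/mL / (256 particles/mL) = 3.125 × 10^6
Step-5 factor = 3.125 × 10^6 / 6.25 × 10^5 = 5
v = 500 μL / 5 = 100 μL

100 μL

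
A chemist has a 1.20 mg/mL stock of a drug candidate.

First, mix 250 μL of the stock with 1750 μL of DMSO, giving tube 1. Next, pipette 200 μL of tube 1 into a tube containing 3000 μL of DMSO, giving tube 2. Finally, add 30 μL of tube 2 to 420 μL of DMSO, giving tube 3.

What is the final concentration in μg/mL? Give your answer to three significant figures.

0.625 μg/mL

Step 1: 250 μL + 1750 μL = 2000 μL total → factor 2000/250 = 8
Step 2: 200 μL + 3000 μL = 3200 μL total → factor 3200/200 = 16
Step 3: 30 μL + 420 μL = 450 μL total → factor 450/30 = 15
Overall dilution factor = 8 × 16 × 15 = 1920
Final = 1.20 mg/mL / 1920 = 0.0006250 mg/mL = 0.625 μg/mL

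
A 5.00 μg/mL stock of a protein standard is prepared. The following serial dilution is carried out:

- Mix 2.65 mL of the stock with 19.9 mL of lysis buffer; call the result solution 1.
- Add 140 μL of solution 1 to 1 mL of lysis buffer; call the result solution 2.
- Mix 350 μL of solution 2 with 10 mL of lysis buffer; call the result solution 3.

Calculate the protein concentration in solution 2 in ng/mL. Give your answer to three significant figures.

72.2 ng/mL

Step 1: 2.65 mL + 19.9 mL = 22.55 mL total → factor 22.55/2.65 = 8.5094
Step 2: 140 μL + 1 mL = 1140 μL total → factor 1140/140 = 8.1429
Dilution factor through solution 2 = 8.5094 × 8.1429 = 69.291
[solution 2] = 5.00 μg/mL / 69.291 = 0.07216 μg/mL = 72.2 ng/mL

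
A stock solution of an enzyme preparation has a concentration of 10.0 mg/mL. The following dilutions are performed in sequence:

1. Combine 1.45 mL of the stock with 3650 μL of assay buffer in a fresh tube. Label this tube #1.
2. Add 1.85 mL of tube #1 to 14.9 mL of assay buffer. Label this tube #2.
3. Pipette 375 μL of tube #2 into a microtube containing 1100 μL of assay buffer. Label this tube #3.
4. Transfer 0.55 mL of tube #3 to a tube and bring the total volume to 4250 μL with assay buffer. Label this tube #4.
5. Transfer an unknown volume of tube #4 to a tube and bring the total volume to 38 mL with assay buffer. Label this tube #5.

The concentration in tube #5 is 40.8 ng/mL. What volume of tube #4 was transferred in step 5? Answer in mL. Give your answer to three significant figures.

Step 1: 1.45 mL + 3650 μL = 5.1 mL total → factor 5.1/1.45 = 3.5172
Step 2: 1.85 mL + 14.9 mL = 16.75 mL total → factor 16.75/1.85 = 9.0541
Step 3: 375 μL + 1100 μL = 1475 μL total → factor 1475/375 = 3.9333
Step 4: 0.55 mL brought to 4250 μL → factor 4.25/0.55 = 7.7273
Step 5: v brought to 38 mL → factor = 38 mL/v
Product of known-step factors = 967.9
Overall factor = 10.0 mg/mL / (40.8 ng/mL) = 2.451 × 10^5
Step-5 factor = 2.451 × 10^5 / 967.9 = 253.23
v = 38 mL / 253.23 = 0.150 mL

0.150 mL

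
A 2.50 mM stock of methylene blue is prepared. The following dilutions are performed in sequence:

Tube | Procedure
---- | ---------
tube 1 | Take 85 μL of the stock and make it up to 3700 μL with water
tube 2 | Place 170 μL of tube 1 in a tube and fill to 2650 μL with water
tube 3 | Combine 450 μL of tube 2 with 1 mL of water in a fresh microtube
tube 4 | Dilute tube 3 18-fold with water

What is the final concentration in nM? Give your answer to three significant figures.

Step 1: 85 μL brought to 3700 μL → factor 3700/85 = 43.529
Step 2: 170 μL brought to 2650 μL → factor 2650/170 = 15.588
Step 3: 450 μL + 1 mL = 1450 μL total → factor 1450/450 = 3.2222
Step 4: 18-fold → factor 18
Overall dilution factor = 43.529 × 15.588 × 3.2222 × 18 = 39356
Final = 2.50 mM / 39356 = 6.352 × 10^-5 mM = 63.5 nM

63.5 nM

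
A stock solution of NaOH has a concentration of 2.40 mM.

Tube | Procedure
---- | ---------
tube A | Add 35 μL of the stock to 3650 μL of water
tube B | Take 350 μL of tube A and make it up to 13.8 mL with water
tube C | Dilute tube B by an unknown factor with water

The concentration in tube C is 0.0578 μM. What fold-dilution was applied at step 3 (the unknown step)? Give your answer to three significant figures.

Step 1: 35 μL + 3650 μL = 3685 μL total → factor 3685/35 = 105.29
Step 2: 350 μL brought to 13.8 mL → factor 13800/350 = 39.429
Step 3: unknown factor x
Product of known-step factors = 4151.3
Overall factor = 2.40 mM / (0.0578 μM) = 41522
x = 41522 / 4151.3 = 10.0

10.0-fold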